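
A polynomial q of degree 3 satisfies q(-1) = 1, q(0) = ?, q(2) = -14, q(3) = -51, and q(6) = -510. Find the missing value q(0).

-6

The 4 known points determine the degree-3 polynomial uniquely.
Write q(x) = ax^3 + bx^2 + cx + d. Substituting each data point gives a linear system:
  -a + b - c + d = 1
  8a + 4b + 2c + d = -14
  27a + 9b + 3c + d = -51
  216a + 36b + 6c + d = -510
Solving the system yields a = -3, b = 4, c = 0, d = -6.
So q(x) = -3x^3 + 4x^2 - 6.
Then q(0) = -6.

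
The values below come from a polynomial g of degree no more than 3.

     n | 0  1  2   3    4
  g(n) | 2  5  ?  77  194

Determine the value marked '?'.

On equispaced nodes a degree-3 polynomial has vanishing fourth forward difference, so
  g(0) - 4·g(1) + 6·g(2) - 4·g(3) + g(4) = 0.
Substituting the known values and solving for g(2):
  6·g(2) = 132
  g(2) = 22.

22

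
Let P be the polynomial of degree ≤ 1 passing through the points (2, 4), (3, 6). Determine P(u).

P(u) = 2u

Write P(u) = au + b. Substituting each data point gives a linear system:
  2a + b = 4
  3a + b = 6
Solving the system yields a = 2, b = 0.
So P(u) = 2u.
Check: P(2) = 4. ✓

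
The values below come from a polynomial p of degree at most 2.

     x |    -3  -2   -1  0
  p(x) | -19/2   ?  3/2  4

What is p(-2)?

-3

On equispaced nodes a degree-2 polynomial has vanishing third forward difference, so
  - p(-3) + 3·p(-2) - 3·p(-1) + p(0) = 0.
Substituting the known values and solving for p(-2):
  3·p(-2) = -9
  p(-2) = -3.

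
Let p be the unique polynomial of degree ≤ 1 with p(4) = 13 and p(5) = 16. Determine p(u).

p(u) = 3u + 1

Write p(u) = au + b. Substituting each data point gives a linear system:
  4a + b = 13
  5a + b = 16
Solving the system yields a = 3, b = 1.
So p(u) = 3u + 1.
Check: p(5) = 16. ✓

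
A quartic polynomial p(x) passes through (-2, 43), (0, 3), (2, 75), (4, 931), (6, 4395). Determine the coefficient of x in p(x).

0

Write p(x) = ax^4 + bx^3 + cx^2 + dx + e. Substituting each data point gives a linear system:
  16a - 8b + 4c - 2d + e = 43
  e = 3
  16a + 8b + 4c + 2d + e = 75
  256a + 64b + 16c + 4d + e = 931
  1296a + 216b + 36c + 6d + e = 4395
Solving the system yields a = 3, b = 2, c = 2, d = 0, e = 3.
So p(x) = 3x⁴ + 2x³ + 2x² + 3.
The coefficient of x is 0.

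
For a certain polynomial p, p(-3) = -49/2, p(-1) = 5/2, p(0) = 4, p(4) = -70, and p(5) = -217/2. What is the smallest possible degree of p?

Divided differences on the nodes -3, -1, 0, 4, 5:
  order 0: -49/2  5/2  4  -70  -217/2
  order 1: 27/2  3/2  -37/2  -77/2
  order 2: -4  -4  -4
  order 3: 0  0
  order 4: 0
The order-2 divided differences are all -4 (nonzero) and every higher order vanishes, so the data lies on a polynomial of degree exactly 2.

2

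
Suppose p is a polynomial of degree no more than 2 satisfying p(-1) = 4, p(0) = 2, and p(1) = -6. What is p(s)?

Write p(s) = as^2 + bs + c. Substituting each data point gives a linear system:
  a - b + c = 4
  c = 2
  a + b + c = -6
Solving the system yields a = -3, b = -5, c = 2.
So p(s) = -3s^2 - 5s + 2.
Check: p(0) = 2. ✓

p(s) = -3s^2 - 5s + 2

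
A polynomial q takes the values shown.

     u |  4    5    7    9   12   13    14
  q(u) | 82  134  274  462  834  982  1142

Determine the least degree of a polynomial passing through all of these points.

2

Divided differences on the nodes 4, 5, 7, 9, 12, 13, 14:
  order 0: 82  134  274  462  834  982  1142
  order 1: 52  70  94  124  148  160
  order 2: 6  6  6  6  6
  order 3: 0  0  0  0
  order 4: 0  0  0
  order 5: 0  0
  order 6: 0
The order-2 divided differences are all 6 (nonzero) and every higher order vanishes, so the data lies on a polynomial of degree exactly 2.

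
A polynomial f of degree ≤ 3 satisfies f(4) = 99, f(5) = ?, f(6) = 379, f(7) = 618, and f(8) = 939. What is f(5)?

On equispaced nodes a degree-3 polynomial has vanishing fourth forward difference, so
  f(4) - 4·f(5) + 6·f(6) - 4·f(7) + f(8) = 0.
Substituting the known values and solving for f(5):
  -4·f(5) = -840
  f(5) = 210.

210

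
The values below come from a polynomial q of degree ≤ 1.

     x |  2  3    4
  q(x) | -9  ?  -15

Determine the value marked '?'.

-12

On equispaced nodes a degree-1 polynomial has vanishing second forward difference, so
  q(2) - 2·q(3) + q(4) = 0.
Substituting the known values and solving for q(3):
  -2·q(3) = 24
  q(3) = -12.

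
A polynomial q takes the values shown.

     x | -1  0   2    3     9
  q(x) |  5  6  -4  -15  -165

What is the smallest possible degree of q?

Divided differences on the nodes -1, 0, 2, 3, 9:
  order 0: 5  6  -4  -15  -165
  order 1: 1  -5  -11  -25
  order 2: -2  -2  -2
  order 3: 0  0
  order 4: 0
The order-2 divided differences are all -2 (nonzero) and every higher order vanishes, so the data lies on a polynomial of degree exactly 2.

2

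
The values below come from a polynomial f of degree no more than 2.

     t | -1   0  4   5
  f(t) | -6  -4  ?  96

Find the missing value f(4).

The 3 known points determine the degree-2 polynomial uniquely.
Write f(t) = at^2 + bt + c. Substituting each data point gives a linear system:
  a - b + c = -6
  c = -4
  25a + 5b + c = 96
Solving the system yields a = 3, b = 5, c = -4.
So f(t) = 3t^2 + 5t - 4.
Then f(4) = 64.

64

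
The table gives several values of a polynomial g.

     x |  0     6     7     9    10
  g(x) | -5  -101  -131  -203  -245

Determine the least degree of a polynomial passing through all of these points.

2

Divided differences on the nodes 0, 6, 7, 9, 10:
  order 0: -5  -101  -131  -203  -245
  order 1: -16  -30  -36  -42
  order 2: -2  -2  -2
  order 3: 0  0
  order 4: 0
The order-2 divided differences are all -2 (nonzero) and every higher order vanishes, so the data lies on a polynomial of degree exactly 2.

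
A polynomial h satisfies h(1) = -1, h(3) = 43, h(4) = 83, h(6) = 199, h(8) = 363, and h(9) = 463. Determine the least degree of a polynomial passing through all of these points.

Divided differences on the nodes 1, 3, 4, 6, 8, 9:
  order 0: -1  43  83  199  363  463
  order 1: 22  40  58  82  100
  order 2: 6  6  6  6
  order 3: 0  0  0
  order 4: 0  0
  order 5: 0
The order-2 divided differences are all 6 (nonzero) and every higher order vanishes, so the data lies on a polynomial of degree exactly 2.

2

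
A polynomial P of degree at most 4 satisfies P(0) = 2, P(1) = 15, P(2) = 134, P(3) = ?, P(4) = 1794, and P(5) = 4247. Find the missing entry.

The 5 known points determine the degree-4 polynomial uniquely.
Write P(n) = an^4 + bn^3 + cn^2 + dn + e. Substituting each data point gives a linear system:
  e = 2
  a + b + c + d + e = 15
  16a + 8b + 4c + 2d + e = 134
  256a + 64b + 16c + 4d + e = 1794
  625a + 125b + 25c + 5d + e = 4247
Solving the system yields a = 6, b = 4, c = -1, d = 4, e = 2.
So P(n) = 6n^4 + 4n^3 - n^2 + 4n + 2.
Then P(3) = 599.

599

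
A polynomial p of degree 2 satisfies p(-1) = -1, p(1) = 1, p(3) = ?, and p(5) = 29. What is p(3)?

11

On equispaced nodes a degree-2 polynomial has vanishing third forward difference, so
  - p(-1) + 3·p(1) - 3·p(3) + p(5) = 0.
Substituting the known values and solving for p(3):
  -3·p(3) = -33
  p(3) = 11.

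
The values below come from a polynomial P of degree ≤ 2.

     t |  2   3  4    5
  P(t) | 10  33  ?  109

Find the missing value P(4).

The 3 known points determine the degree-2 polynomial uniquely.
Write P(t) = at^2 + bt + c. Substituting each data point gives a linear system:
  4a + 2b + c = 10
  9a + 3b + c = 33
  25a + 5b + c = 109
Solving the system yields a = 5, b = -2, c = -6.
So P(t) = 5t^2 - 2t - 6.
Then P(4) = 66.

66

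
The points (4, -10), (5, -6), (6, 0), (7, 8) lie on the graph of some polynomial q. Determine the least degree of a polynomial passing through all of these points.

2

Forward differences of the values at u = 4, 5, 6, 7:
  q  : -10  -6  0  8
  Δ  : 4  6  8
  Δ^2: 2  2
  Δ^3: 0
The second differences are constant (2) and nonzero, while all higher differences vanish, so the minimal degree is 2.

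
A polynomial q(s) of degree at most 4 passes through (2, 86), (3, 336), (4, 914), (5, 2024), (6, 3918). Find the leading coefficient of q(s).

Write q(s) = as^4 + bs^3 + cs^2 + ds + e. Substituting each data point gives a linear system:
  16a + 8b + 4c + 2d + e = 86
  81a + 27b + 9c + 3d + e = 336
  256a + 64b + 16c + 4d + e = 914
  625a + 125b + 25c + 5d + e = 2024
  1296a + 216b + 36c + 6d + e = 3918
Solving the system yields a = 2, b = 6, c = 0, d = 6, e = -6.
So q(s) = 2s^4 + 6s^3 + 6s - 6.
The leading coefficient is 2.

2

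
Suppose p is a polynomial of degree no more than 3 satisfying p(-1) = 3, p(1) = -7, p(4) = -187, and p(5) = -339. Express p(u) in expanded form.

p(u) = -2u^3 - 3u^2 - 3u + 1

Write p(u) = au^3 + bu^2 + cu + d. Substituting each data point gives a linear system:
  -a + b - c + d = 3
  a + b + c + d = -7
  64a + 16b + 4c + d = -187
  125a + 25b + 5c + d = -339
Solving the system yields a = -2, b = -3, c = -3, d = 1.
So p(u) = -2u^3 - 3u^2 - 3u + 1.
Check: p(4) = -187. ✓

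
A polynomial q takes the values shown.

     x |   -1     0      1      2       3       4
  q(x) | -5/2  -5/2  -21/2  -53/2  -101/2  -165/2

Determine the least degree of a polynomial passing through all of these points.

2

Forward differences of the values at x = -1, 0, 1, 2, 3, 4:
  q  : -5/2  -5/2  -21/2  -53/2  -101/2  -165/2
  Δ  : 0  -8  -16  -24  -32
  Δ^2: -8  -8  -8  -8
  Δ^3: 0  0  0
  Δ^4: 0  0
  Δ^5: 0
The second differences are constant (-8) and nonzero, while all higher differences vanish, so the minimal degree is 2.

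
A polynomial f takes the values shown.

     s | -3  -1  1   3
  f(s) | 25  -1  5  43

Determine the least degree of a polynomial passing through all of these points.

Forward differences of the values at s = -3, -1, 1, 3:
  f  : 25  -1  5  43
  Δ  : -26  6  38
  Δ^2: 32  32
  Δ^3: 0
The second differences are constant (32) and nonzero, while all higher differences vanish, so the minimal degree is 2.

2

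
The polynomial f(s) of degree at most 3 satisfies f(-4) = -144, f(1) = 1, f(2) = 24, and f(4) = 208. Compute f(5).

Using the Lagrange interpolation formula with nodes -4, 1, 2, 4:
  L_0(s) = (s - 1)(s - 2)(s - 4) / -240
  L_1(s) = (s + 4)(s - 2)(s - 4) / 15
  L_2(s) = (s + 4)(s - 1)(s - 4) / -12
  L_3(s) = (s + 4)(s - 1)(s - 2) / 48
Then f(s) = -144·L_0(s) + 1·L_1(s) + 24·L_2(s) + 208·L_3(s).
Expanding and collecting terms gives f(s) = 3s³ + 2s² - 4s.
Evaluating at s = 5: f(5) = 405.

405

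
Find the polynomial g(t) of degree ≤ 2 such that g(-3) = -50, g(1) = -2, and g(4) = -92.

g(t) = -6t^2 + 4

Write g(t) = at^2 + bt + c. Substituting each data point gives a linear system:
  9a - 3b + c = -50
  a + b + c = -2
  16a + 4b + c = -92
Solving the system yields a = -6, b = 0, c = 4.
So g(t) = -6t² + 4.
Check: g(4) = -92. ✓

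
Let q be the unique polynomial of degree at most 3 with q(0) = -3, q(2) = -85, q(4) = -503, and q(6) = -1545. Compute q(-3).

120

Using the Lagrange interpolation formula with nodes 0, 2, 4, 6:
  L_0(n) = (n - 2)(n - 4)(n - 6) / -48
  L_1(n) = n(n - 4)(n - 6) / 16
  L_2(n) = n(n - 2)(n - 6) / -16
  L_3(n) = n(n - 2)(n - 4) / 48
Then q(n) = -3·L_0(n) - 85·L_1(n) - 503·L_2(n) - 1545·L_3(n).
Expanding and collecting terms gives q(n) = -6n^3 - 6n^2 - 5n - 3.
Evaluating at n = -3: q(-3) = 120.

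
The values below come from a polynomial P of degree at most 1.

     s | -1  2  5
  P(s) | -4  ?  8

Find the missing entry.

2

The 2 known points determine the degree-1 polynomial uniquely.
Write P(s) = as + b. Substituting each data point gives a linear system:
  -a + b = -4
  5a + b = 8
Solving the system yields a = 2, b = -2.
So P(s) = 2s - 2.
Then P(2) = 2.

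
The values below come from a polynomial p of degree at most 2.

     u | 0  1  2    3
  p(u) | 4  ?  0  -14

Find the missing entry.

6

The 3 known points determine the degree-2 polynomial uniquely.
Write p(u) = au^2 + bu + c. Substituting each data point gives a linear system:
  c = 4
  4a + 2b + c = 0
  9a + 3b + c = -14
Solving the system yields a = -4, b = 6, c = 4.
So p(u) = -4u² + 6u + 4.
Then p(1) = 6.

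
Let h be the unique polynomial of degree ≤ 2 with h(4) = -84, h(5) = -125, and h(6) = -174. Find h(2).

-26

Write h(s) = as^2 + bs + c. Substituting each data point gives a linear system:
  16a + 4b + c = -84
  25a + 5b + c = -125
  36a + 6b + c = -174
Solving the system yields a = -4, b = -5, c = 0.
So h(s) = -4s^2 - 5s.
Then h(2) = -26.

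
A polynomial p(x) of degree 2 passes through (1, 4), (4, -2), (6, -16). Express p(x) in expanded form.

Write p(x) = ax^2 + bx + c. Substituting each data point gives a linear system:
  a + b + c = 4
  16a + 4b + c = -2
  36a + 6b + c = -16
Solving the system yields a = -1, b = 3, c = 2.
So p(x) = -x^2 + 3x + 2.
Check: p(4) = -2. ✓

p(x) = -x^2 + 3x + 2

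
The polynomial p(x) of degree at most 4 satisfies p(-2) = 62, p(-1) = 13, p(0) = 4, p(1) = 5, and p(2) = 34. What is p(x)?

p(x) = 2x^4 - x^3 + 3x^2 - 3x + 4

Write p(x) = ax^4 + bx^3 + cx^2 + dx + e. Substituting each data point gives a linear system:
  16a - 8b + 4c - 2d + e = 62
  a - b + c - d + e = 13
  e = 4
  a + b + c + d + e = 5
  16a + 8b + 4c + 2d + e = 34
Solving the system yields a = 2, b = -1, c = 3, d = -3, e = 4.
So p(x) = 2x^4 - x^3 + 3x^2 - 3x + 4.
Check: p(-1) = 13. ✓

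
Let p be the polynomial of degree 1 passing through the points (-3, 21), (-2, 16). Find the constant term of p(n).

Write p(n) = an + b. Substituting each data point gives a linear system:
  -3a + b = 21
  -2a + b = 16
Solving the system yields a = -5, b = 6.
So p(n) = -5n + 6.
The constant term is 6.

6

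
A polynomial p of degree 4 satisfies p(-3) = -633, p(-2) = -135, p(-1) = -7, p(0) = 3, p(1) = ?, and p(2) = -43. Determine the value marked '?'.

The 5 known points determine the degree-4 polynomial uniquely.
Write p(n) = an^4 + bn^3 + cn^2 + dn + e. Substituting each data point gives a linear system:
  81a - 27b + 9c - 3d + e = -633
  16a - 8b + 4c - 2d + e = -135
  a - b + c - d + e = -7
  e = 3
  16a + 8b + 4c + 2d + e = -43
Solving the system yields a = -6, b = 6, c = 1, d = -1, e = 3.
So p(n) = -6n^4 + 6n^3 + n^2 - n + 3.
Then p(1) = 3.

3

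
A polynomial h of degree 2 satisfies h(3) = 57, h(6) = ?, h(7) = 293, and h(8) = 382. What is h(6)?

The 3 known points determine the degree-2 polynomial uniquely.
Write h(u) = au^2 + bu + c. Substituting each data point gives a linear system:
  9a + 3b + c = 57
  49a + 7b + c = 293
  64a + 8b + c = 382
Solving the system yields a = 6, b = -1, c = 6.
So h(u) = 6u^2 - u + 6.
Then h(6) = 216.

216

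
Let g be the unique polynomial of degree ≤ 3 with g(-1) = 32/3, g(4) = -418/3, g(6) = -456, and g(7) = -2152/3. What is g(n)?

Write g(n) = an^3 + bn^2 + cn + d. Substituting each data point gives a linear system:
  -a + b - c + d = 32/3
  64a + 16b + 4c + d = -418/3
  216a + 36b + 6c + d = -456
  343a + 49b + 7c + d = -2152/3
Solving the system yields a = -2, b = -1/3, c = -3, d = 6.
So g(n) = -2n³ - (1/3)n² - 3n + 6.
Check: g(-1) = 32/3. ✓

g(n) = -2n^3 - (1/3)n^2 - 3n + 6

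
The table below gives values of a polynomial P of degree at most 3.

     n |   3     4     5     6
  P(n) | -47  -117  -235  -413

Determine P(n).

Using the Lagrange interpolation formula with nodes 3, 4, 5, 6:
  L_0(n) = (n - 4)(n - 5)(n - 6) / -6
  L_1(n) = (n - 3)(n - 5)(n - 6) / 2
  L_2(n) = (n - 3)(n - 4)(n - 6) / -2
  L_3(n) = (n - 3)(n - 4)(n - 5) / 6
Then P(n) = -47·L_0(n) - 117·L_1(n) - 235·L_2(n) - 413·L_3(n).
Expanding and collecting terms gives P(n) = -2n^3 + 4n - 5.
Check: P(6) = -413. ✓

P(n) = -2n^3 + 4n - 5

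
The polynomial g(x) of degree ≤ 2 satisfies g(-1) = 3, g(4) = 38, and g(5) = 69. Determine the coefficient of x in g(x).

Write g(x) = ax^2 + bx + c. Substituting each data point gives a linear system:
  a - b + c = 3
  16a + 4b + c = 38
  25a + 5b + c = 69
Solving the system yields a = 4, b = -5, c = -6.
So g(x) = 4x^2 - 5x - 6.
The coefficient of x is -5.

-5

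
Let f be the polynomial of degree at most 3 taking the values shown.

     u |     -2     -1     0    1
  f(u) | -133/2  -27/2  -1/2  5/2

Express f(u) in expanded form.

Using the Lagrange interpolation formula with nodes -2, -1, 0, 1:
  L_0(u) = (u + 1)u(u - 1) / -6
  L_1(u) = (u + 2)u(u - 1) / 2
  L_2(u) = (u + 2)(u + 1)(u - 1) / -2
  L_3(u) = (u + 2)(u + 1)u / 6
Then f(u) = -133/2·L_0(u) - 27/2·L_1(u) - 1/2·L_2(u) + 5/2·L_3(u).
Expanding and collecting terms gives f(u) = 5u^3 - 5u^2 + 3u - 1/2.
Check: f(-2) = -133/2. ✓

f(u) = 5u^3 - 5u^2 + 3u - 1/2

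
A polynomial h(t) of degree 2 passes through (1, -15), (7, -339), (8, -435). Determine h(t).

h(t) = -6t^2 - 6t - 3

Using the Lagrange interpolation formula with nodes 1, 7, 8:
  L_0(t) = (t - 7)(t - 8) / 42
  L_1(t) = (t - 1)(t - 8) / -6
  L_2(t) = (t - 1)(t - 7) / 7
Then h(t) = -15·L_0(t) - 339·L_1(t) - 435·L_2(t).
Expanding and collecting terms gives h(t) = -6t^2 - 6t - 3.
Check: h(1) = -15. ✓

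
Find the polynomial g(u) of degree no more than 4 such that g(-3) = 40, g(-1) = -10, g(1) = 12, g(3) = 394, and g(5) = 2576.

Using the Lagrange interpolation formula with nodes -3, -1, 1, 3, 5:
  L_0(u) = (u + 1)(u - 1)(u - 3)(u - 5) / 384
  L_1(u) = (u + 3)(u - 1)(u - 3)(u - 5) / -96
  L_2(u) = (u + 3)(u + 1)(u - 3)(u - 5) / 64
  L_3(u) = (u + 3)(u + 1)(u - 1)(u - 5) / -96
  L_4(u) = (u + 3)(u + 1)(u - 1)(u - 3) / 384
Then g(u) = 40·L_0(u) - 10·L_1(u) + 12·L_2(u) + 394·L_3(u) + 2576·L_4(u).
Expanding and collecting terms gives g(u) = 3u^4 + 6u^3 - 3u^2 + 5u + 1.
Check: g(3) = 394. ✓

g(u) = 3u^4 + 6u^3 - 3u^2 + 5u + 1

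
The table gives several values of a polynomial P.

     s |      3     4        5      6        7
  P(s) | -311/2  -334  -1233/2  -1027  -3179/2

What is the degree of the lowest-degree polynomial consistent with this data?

3

Forward differences of the values at s = 3, 4, 5, 6, 7:
  P  : -311/2  -334  -1233/2  -1027  -3179/2
  Δ  : -357/2  -565/2  -821/2  -1125/2
  Δ^2: -104  -128  -152
  Δ^3: -24  -24
  Δ^4: 0
The third differences are constant (-24) and nonzero, while all higher differences vanish, so the minimal degree is 3.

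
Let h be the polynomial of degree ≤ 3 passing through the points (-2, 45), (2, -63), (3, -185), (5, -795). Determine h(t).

h(t) = -6t^3 - t^2 - 3t - 5

Write h(t) = at^3 + bt^2 + ct + d. Substituting each data point gives a linear system:
  -8a + 4b - 2c + d = 45
  8a + 4b + 2c + d = -63
  27a + 9b + 3c + d = -185
  125a + 25b + 5c + d = -795
Solving the system yields a = -6, b = -1, c = -3, d = -5.
So h(t) = -6t^3 - t^2 - 3t - 5.
Check: h(3) = -185. ✓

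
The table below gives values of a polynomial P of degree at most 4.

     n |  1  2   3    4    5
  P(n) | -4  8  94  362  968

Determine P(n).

P(n) = 2n^4 - 2n^3 - n^2 - n - 2

Write P(n) = an^4 + bn^3 + cn^2 + dn + e. Substituting each data point gives a linear system:
  a + b + c + d + e = -4
  16a + 8b + 4c + 2d + e = 8
  81a + 27b + 9c + 3d + e = 94
  256a + 64b + 16c + 4d + e = 362
  625a + 125b + 25c + 5d + e = 968
Solving the system yields a = 2, b = -2, c = -1, d = -1, e = -2.
So P(n) = 2n⁴ - 2n³ - n² - n - 2.
Check: P(5) = 968. ✓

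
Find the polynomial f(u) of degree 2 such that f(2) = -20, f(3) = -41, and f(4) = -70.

f(u) = -4u^2 - u - 2

Using the Lagrange interpolation formula with nodes 2, 3, 4:
  L_0(u) = (u - 3)(u - 4) / 2
  L_1(u) = (u - 2)(u - 4) / -1
  L_2(u) = (u - 2)(u - 3) / 2
Then f(u) = -20·L_0(u) - 41·L_1(u) - 70·L_2(u).
Expanding and collecting terms gives f(u) = -4u^2 - u - 2.
Check: f(2) = -20. ✓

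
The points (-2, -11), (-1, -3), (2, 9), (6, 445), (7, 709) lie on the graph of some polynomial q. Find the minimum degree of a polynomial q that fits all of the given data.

3

Divided differences on the nodes -2, -1, 2, 6, 7:
  order 0: -11  -3  9  445  709
  order 1: 8  4  109  264
  order 2: -1  15  31
  order 3: 2  2
  order 4: 0
The order-3 divided differences are all 2 (nonzero) and every higher order vanishes, so the data lies on a polynomial of degree exactly 3.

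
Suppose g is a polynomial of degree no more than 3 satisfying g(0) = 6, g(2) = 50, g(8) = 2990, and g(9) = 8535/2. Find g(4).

Write g(t) = at^3 + bt^2 + ct + d. Substituting each data point gives a linear system:
  d = 6
  8a + 4b + 2c + d = 50
  512a + 64b + 8c + d = 2990
  729a + 81b + 9c + d = 8535/2
Solving the system yields a = 6, b = -3/2, c = 1, d = 6.
So g(t) = 6t^3 - (3/2)t^2 + t + 6.
Then g(4) = 370.

370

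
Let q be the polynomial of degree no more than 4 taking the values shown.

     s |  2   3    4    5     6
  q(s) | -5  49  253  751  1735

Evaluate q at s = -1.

Write q(s) = as^4 + bs^3 + cs^2 + ds + e. Substituting each data point gives a linear system:
  16a + 8b + 4c + 2d + e = -5
  81a + 27b + 9c + 3d + e = 49
  256a + 64b + 16c + 4d + e = 253
  625a + 125b + 25c + 5d + e = 751
  1296a + 216b + 36c + 6d + e = 1735
Solving the system yields a = 2, b = -4, c = 1, d = -5, e = 1.
So q(s) = 2s⁴ - 4s³ + s² - 5s + 1.
Then q(-1) = 13.

13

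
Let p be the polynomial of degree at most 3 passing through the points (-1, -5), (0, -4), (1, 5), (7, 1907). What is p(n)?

Using the Lagrange interpolation formula with nodes -1, 0, 1, 7:
  L_0(n) = n(n - 1)(n - 7) / -16
  L_1(n) = (n + 1)(n - 1)(n - 7) / 7
  L_2(n) = (n + 1)n(n - 7) / -12
  L_3(n) = (n + 1)n(n - 1) / 336
Then p(n) = -5·L_0(n) - 4·L_1(n) + 5·L_2(n) + 1907·L_3(n).
Expanding and collecting terms gives p(n) = 5n^3 + 4n^2 - 4.
Check: p(1) = 5. ✓

p(n) = 5n^3 + 4n^2 - 4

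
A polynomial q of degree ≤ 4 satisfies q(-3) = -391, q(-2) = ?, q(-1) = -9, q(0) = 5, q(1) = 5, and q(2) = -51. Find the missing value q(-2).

The 5 known points determine the degree-4 polynomial uniquely.
Write q(t) = at^4 + bt^3 + ct^2 + dt + e. Substituting each data point gives a linear system:
  81a - 27b + 9c - 3d + e = -391
  a - b + c - d + e = -9
  e = 5
  a + b + c + d + e = 5
  16a + 8b + 4c + 2d + e = -51
Solving the system yields a = -4, b = 1, c = -3, d = 6, e = 5.
So q(t) = -4t⁴ + t³ - 3t² + 6t + 5.
Then q(-2) = -91.

-91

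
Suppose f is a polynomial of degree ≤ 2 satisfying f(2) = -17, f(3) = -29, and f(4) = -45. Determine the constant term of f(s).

-5

Write f(s) = as^2 + bs + c. Substituting each data point gives a linear system:
  4a + 2b + c = -17
  9a + 3b + c = -29
  16a + 4b + c = -45
Solving the system yields a = -2, b = -2, c = -5.
So f(s) = -2s^2 - 2s - 5.
The constant term is -5.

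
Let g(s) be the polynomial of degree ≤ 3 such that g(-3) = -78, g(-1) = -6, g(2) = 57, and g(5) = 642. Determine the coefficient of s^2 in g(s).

5

Write g(s) = as^3 + bs^2 + cs + d. Substituting each data point gives a linear system:
  -27a + 9b - 3c + d = -78
  -a + b - c + d = -6
  8a + 4b + 2c + d = 57
  125a + 25b + 5c + d = 642
Solving the system yields a = 4, b = 5, c = 4, d = -3.
So g(s) = 4s^3 + 5s^2 + 4s - 3.
The coefficient of s^2 is 5.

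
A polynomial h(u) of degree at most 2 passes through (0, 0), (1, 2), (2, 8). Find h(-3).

18

Forward differences of the values at u = 0, 1, 2:
  h  : 0  2  8
  Δ  : 2  6
  Δ^2: 4
The second differences are constant, confirming degree 2.
Interpolating (Newton forward form) and evaluating at u = -3 gives h(-3) = 18.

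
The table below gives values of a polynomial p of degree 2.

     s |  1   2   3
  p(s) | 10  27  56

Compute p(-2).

31

Forward differences of the values at s = 1, 2, 3:
  p  : 10  27  56
  Δ  : 17  29
  Δ^2: 12
The second differences are constant, confirming degree 2.
Interpolating (Newton forward form) and evaluating at s = -2 gives p(-2) = 31.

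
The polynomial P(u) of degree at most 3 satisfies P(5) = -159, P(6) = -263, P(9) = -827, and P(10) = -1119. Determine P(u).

P(u) = -u^3 - u^2 - 2u + 1

Using the Lagrange interpolation formula with nodes 5, 6, 9, 10:
  L_0(u) = (u - 6)(u - 9)(u - 10) / -20
  L_1(u) = (u - 5)(u - 9)(u - 10) / 12
  L_2(u) = (u - 5)(u - 6)(u - 10) / -12
  L_3(u) = (u - 5)(u - 6)(u - 9) / 20
Then P(u) = -159·L_0(u) - 263·L_1(u) - 827·L_2(u) - 1119·L_3(u).
Expanding and collecting terms gives P(u) = -u^3 - u^2 - 2u + 1.
Check: P(9) = -827. ✓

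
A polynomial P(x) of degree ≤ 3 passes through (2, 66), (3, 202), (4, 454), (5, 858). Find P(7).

Using the Lagrange interpolation formula with nodes 2, 3, 4, 5:
  L_0(x) = (x - 3)(x - 4)(x - 5) / -6
  L_1(x) = (x - 2)(x - 4)(x - 5) / 2
  L_2(x) = (x - 2)(x - 3)(x - 5) / -2
  L_3(x) = (x - 2)(x - 3)(x - 4) / 6
Then P(x) = 66·L_0(x) + 202·L_1(x) + 454·L_2(x) + 858·L_3(x).
Expanding and collecting terms gives P(x) = 6x^3 + 4x^2 + 2x - 2.
Evaluating at x = 7: P(7) = 2266.

2266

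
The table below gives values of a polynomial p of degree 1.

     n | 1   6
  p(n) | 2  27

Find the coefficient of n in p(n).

Write p(n) = an + b. Substituting each data point gives a linear system:
  a + b = 2
  6a + b = 27
Solving the system yields a = 5, b = -3.
So p(n) = 5n - 3.
The leading coefficient is 5.

5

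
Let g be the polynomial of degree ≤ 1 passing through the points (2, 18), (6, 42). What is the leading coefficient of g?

6

Write g(u) = au + b. Substituting each data point gives a linear system:
  2a + b = 18
  6a + b = 42
Solving the system yields a = 6, b = 6.
So g(u) = 6u + 6.
The leading coefficient is 6.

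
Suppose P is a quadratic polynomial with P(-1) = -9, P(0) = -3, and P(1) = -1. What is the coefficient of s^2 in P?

Write P(s) = as^2 + bs + c. Substituting each data point gives a linear system:
  a - b + c = -9
  c = -3
  a + b + c = -1
Solving the system yields a = -2, b = 4, c = -3.
So P(s) = -2s² + 4s - 3.
The leading coefficient is -2.

-2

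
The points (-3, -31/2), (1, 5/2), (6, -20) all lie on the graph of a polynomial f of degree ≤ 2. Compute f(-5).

-73/2

Using the Lagrange interpolation formula with nodes -3, 1, 6:
  L_0(u) = (u - 1)(u - 6) / 36
  L_1(u) = (u + 3)(u - 6) / -20
  L_2(u) = (u + 3)(u - 1) / 45
Then f(u) = -31/2·L_0(u) + 5/2·L_1(u) - 20·L_2(u).
Expanding and collecting terms gives f(u) = -u² + (5/2)u + 1.
Evaluating at u = -5: f(-5) = -73/2.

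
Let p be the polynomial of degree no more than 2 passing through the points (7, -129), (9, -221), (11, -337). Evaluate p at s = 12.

-404

Using the Lagrange interpolation formula with nodes 7, 9, 11:
  L_0(s) = (s - 9)(s - 11) / 8
  L_1(s) = (s - 7)(s - 11) / -4
  L_2(s) = (s - 7)(s - 9) / 8
Then p(s) = -129·L_0(s) - 221·L_1(s) - 337·L_2(s).
Expanding and collecting terms gives p(s) = -3s^2 + 2s + 4.
Evaluating at s = 12: p(12) = -404.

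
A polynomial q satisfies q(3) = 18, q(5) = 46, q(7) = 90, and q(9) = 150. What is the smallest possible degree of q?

Forward differences of the values at u = 3, 5, 7, 9:
  q  : 18  46  90  150
  Δ  : 28  44  60
  Δ^2: 16  16
  Δ^3: 0
The second differences are constant (16) and nonzero, while all higher differences vanish, so the minimal degree is 2.

2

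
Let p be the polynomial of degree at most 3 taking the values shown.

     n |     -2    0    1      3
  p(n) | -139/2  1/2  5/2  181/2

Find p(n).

Using the Lagrange interpolation formula with nodes -2, 0, 1, 3:
  L_0(n) = n(n - 1)(n - 3) / -30
  L_1(n) = (n + 2)(n - 1)(n - 3) / 6
  L_2(n) = (n + 2)n(n - 3) / -6
  L_3(n) = (n + 2)n(n - 1) / 30
Then p(n) = -139/2·L_0(n) + 1/2·L_1(n) + 5/2·L_2(n) + 181/2·L_3(n).
Expanding and collecting terms gives p(n) = 5n^3 - 6n^2 + 3n + 1/2.
Check: p(-2) = -139/2. ✓

p(n) = 5n^3 - 6n^2 + 3n + 1/2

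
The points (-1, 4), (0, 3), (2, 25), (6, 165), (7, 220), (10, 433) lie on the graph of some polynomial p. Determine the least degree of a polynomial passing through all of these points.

2

Divided differences on the nodes -1, 0, 2, 6, 7, 10:
  order 0: 4  3  25  165  220  433
  order 1: -1  11  35  55  71
  order 2: 4  4  4  4
  order 3: 0  0  0
  order 4: 0  0
  order 5: 0
The order-2 divided differences are all 4 (nonzero) and every higher order vanishes, so the data lies on a polynomial of degree exactly 2.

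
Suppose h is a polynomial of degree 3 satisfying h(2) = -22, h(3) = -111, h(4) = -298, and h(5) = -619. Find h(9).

-3963

Using the Lagrange interpolation formula with nodes 2, 3, 4, 5:
  L_0(n) = (n - 3)(n - 4)(n - 5) / -6
  L_1(n) = (n - 2)(n - 4)(n - 5) / 2
  L_2(n) = (n - 2)(n - 3)(n - 5) / -2
  L_3(n) = (n - 2)(n - 3)(n - 4) / 6
Then h(n) = -22·L_0(n) - 111·L_1(n) - 298·L_2(n) - 619·L_3(n).
Expanding and collecting terms gives h(n) = -6n^3 + 5n^2 + 6.
Evaluating at n = 9: h(9) = -3963.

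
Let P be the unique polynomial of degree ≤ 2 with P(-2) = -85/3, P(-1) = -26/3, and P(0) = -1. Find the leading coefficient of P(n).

-6

Write P(n) = an^2 + bn + c. Substituting each data point gives a linear system:
  4a - 2b + c = -85/3
  a - b + c = -26/3
  c = -1
Solving the system yields a = -6, b = 5/3, c = -1.
So P(n) = -6n^2 + (5/3)n - 1.
The leading coefficient is -6.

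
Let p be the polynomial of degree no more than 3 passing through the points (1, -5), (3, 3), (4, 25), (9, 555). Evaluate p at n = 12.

Using the Lagrange interpolation formula with nodes 1, 3, 4, 9:
  L_0(n) = (n - 3)(n - 4)(n - 9) / -48
  L_1(n) = (n - 1)(n - 4)(n - 9) / 12
  L_2(n) = (n - 1)(n - 3)(n - 9) / -15
  L_3(n) = (n - 1)(n - 3)(n - 4) / 240
Then p(n) = -5·L_0(n) + 3·L_1(n) + 25·L_2(n) + 555·L_3(n).
Expanding and collecting terms gives p(n) = n^3 - 2n^2 - n - 3.
Evaluating at n = 12: p(12) = 1425.

1425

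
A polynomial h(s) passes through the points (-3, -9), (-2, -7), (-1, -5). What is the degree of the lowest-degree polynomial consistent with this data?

1

Forward differences of the values at s = -3, -2, -1:
  h  : -9  -7  -5
  Δ  : 2  2
  Δ^2: 0
The first differences are constant (2) and nonzero, while all higher differences vanish, so the minimal degree is 1.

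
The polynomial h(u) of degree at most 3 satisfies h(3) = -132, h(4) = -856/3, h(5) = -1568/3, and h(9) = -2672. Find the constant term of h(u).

Write h(u) = au^3 + bu^2 + cu + d. Substituting each data point gives a linear system:
  27a + 9b + 3c + d = -132
  64a + 16b + 4c + d = -856/3
  125a + 25b + 5c + d = -1568/3
  729a + 81b + 9c + d = -2672
Solving the system yields a = -3, b = -6, c = -1/3, d = 4.
So h(u) = -3u³ - 6u² - (1/3)u + 4.
The constant term is 4.

4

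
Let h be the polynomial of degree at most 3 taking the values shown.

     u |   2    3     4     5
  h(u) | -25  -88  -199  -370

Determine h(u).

h(u) = -2u^3 - 6u^2 + 5u + 5

Using the Lagrange interpolation formula with nodes 2, 3, 4, 5:
  L_0(u) = (u - 3)(u - 4)(u - 5) / -6
  L_1(u) = (u - 2)(u - 4)(u - 5) / 2
  L_2(u) = (u - 2)(u - 3)(u - 5) / -2
  L_3(u) = (u - 2)(u - 3)(u - 4) / 6
Then h(u) = -25·L_0(u) - 88·L_1(u) - 199·L_2(u) - 370·L_3(u).
Expanding and collecting terms gives h(u) = -2u^3 - 6u^2 + 5u + 5.
Check: h(5) = -370. ✓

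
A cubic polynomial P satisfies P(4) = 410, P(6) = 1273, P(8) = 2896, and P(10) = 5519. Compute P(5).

1523/2

Using the Lagrange interpolation formula with nodes 4, 6, 8, 10:
  L_0(s) = (s - 6)(s - 8)(s - 10) / -48
  L_1(s) = (s - 4)(s - 8)(s - 10) / 16
  L_2(s) = (s - 4)(s - 6)(s - 10) / -16
  L_3(s) = (s - 4)(s - 6)(s - 8) / 48
Then P(s) = 410·L_0(s) + 1273·L_1(s) + 2896·L_2(s) + 5519·L_3(s).
Expanding and collecting terms gives P(s) = 5s^3 + 5s^2 + (3/2)s + 4.
Evaluating at s = 5: P(5) = 1523/2.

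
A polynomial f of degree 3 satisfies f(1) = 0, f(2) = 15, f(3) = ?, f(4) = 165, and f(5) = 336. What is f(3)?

On equispaced nodes a degree-3 polynomial has vanishing fourth forward difference, so
  f(1) - 4·f(2) + 6·f(3) - 4·f(4) + f(5) = 0.
Substituting the known values and solving for f(3):
  6·f(3) = 384
  f(3) = 64.

64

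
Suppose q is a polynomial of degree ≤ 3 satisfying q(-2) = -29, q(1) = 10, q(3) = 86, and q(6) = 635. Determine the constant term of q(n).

5

Write q(n) = an^3 + bn^2 + cn + d. Substituting each data point gives a linear system:
  -8a + 4b - 2c + d = -29
  a + b + c + d = 10
  27a + 9b + 3c + d = 86
  216a + 36b + 6c + d = 635
Solving the system yields a = 3, b = -1, c = 3, d = 5.
So q(n) = 3n³ - n² + 3n + 5.
The constant term is 5.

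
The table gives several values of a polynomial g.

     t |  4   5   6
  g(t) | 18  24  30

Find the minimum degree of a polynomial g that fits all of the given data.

1

Forward differences of the values at t = 4, 5, 6:
  g  : 18  24  30
  Δ  : 6  6
  Δ^2: 0
The first differences are constant (6) and nonzero, while all higher differences vanish, so the minimal degree is 1.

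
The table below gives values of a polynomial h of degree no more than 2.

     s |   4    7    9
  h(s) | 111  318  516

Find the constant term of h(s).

3

Write h(s) = as^2 + bs + c. Substituting each data point gives a linear system:
  16a + 4b + c = 111
  49a + 7b + c = 318
  81a + 9b + c = 516
Solving the system yields a = 6, b = 3, c = 3.
So h(s) = 6s² + 3s + 3.
The constant term is 3.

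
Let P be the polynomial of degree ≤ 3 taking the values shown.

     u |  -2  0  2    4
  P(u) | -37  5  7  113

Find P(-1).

Using the Lagrange interpolation formula with nodes -2, 0, 2, 4:
  L_0(u) = u(u - 2)(u - 4) / -48
  L_1(u) = (u + 2)(u - 2)(u - 4) / 16
  L_2(u) = (u + 2)u(u - 4) / -16
  L_3(u) = (u + 2)u(u - 2) / 48
Then P(u) = -37·L_0(u) + 5·L_1(u) + 7·L_2(u) + 113·L_3(u).
Expanding and collecting terms gives P(u) = 3u³ - 5u² - u + 5.
Evaluating at u = -1: P(-1) = -2.

-2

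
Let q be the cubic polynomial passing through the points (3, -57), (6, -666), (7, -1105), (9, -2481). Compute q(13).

Write q(n) = an^3 + bn^2 + cn + d. Substituting each data point gives a linear system:
  27a + 9b + 3c + d = -57
  216a + 36b + 6c + d = -666
  343a + 49b + 7c + d = -1105
  729a + 81b + 9c + d = -2481
Solving the system yields a = -4, b = 5, c = 4, d = -6.
So q(n) = -4n^3 + 5n^2 + 4n - 6.
Then q(13) = -7897.

-7897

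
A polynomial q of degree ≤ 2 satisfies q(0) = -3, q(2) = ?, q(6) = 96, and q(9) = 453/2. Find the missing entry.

The 3 known points determine the degree-2 polynomial uniquely.
Write q(x) = ax^2 + bx + c. Substituting each data point gives a linear system:
  c = -3
  36a + 6b + c = 96
  81a + 9b + c = 453/2
Solving the system yields a = 3, b = -3/2, c = -3.
So q(x) = 3x^2 - (3/2)x - 3.
Then q(2) = 6.

6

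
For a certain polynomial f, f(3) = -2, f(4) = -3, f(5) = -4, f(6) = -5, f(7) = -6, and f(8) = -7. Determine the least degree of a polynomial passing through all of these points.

Forward differences of the values at x = 3, 4, 5, 6, 7, 8:
  f  : -2  -3  -4  -5  -6  -7
  Δ  : -1  -1  -1  -1  -1
  Δ^2: 0  0  0  0
  Δ^3: 0  0  0
  Δ^4: 0  0
  Δ^5: 0
The first differences are constant (-1) and nonzero, while all higher differences vanish, so the minimal degree is 1.

1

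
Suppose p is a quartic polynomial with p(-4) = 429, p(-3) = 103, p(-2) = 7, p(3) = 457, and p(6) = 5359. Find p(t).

Write p(t) = at^4 + bt^3 + ct^2 + dt + e. Substituting each data point gives a linear system:
  256a - 64b + 16c - 4d + e = 429
  81a - 27b + 9c - 3d + e = 103
  16a - 8b + 4c - 2d + e = 7
  81a + 27b + 9c + 3d + e = 457
  1296a + 216b + 36c + 6d + e = 5359
Solving the system yields a = 3, b = 6, c = 4, d = 5, e = 1.
So p(t) = 3t^4 + 6t^3 + 4t^2 + 5t + 1.
Check: p(-3) = 103. ✓

p(t) = 3t^4 + 6t^3 + 4t^2 + 5t + 1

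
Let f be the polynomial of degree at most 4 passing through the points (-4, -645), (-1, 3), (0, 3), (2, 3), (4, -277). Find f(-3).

Write f(s) = as^4 + bs^3 + cs^2 + ds + e. Substituting each data point gives a linear system:
  256a - 64b + 16c - 4d + e = -645
  a - b + c - d + e = 3
  e = 3
  16a + 8b + 4c + 2d + e = 3
  256a + 64b + 16c + 4d + e = -277
Solving the system yields a = -2, b = 3, c = 3, d = -2, e = 3.
So f(s) = -2s^4 + 3s^3 + 3s^2 - 2s + 3.
Then f(-3) = -207.

-207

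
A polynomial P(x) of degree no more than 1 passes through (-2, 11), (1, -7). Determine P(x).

P(x) = -6x - 1

Write P(x) = ax + b. Substituting each data point gives a linear system:
  -2a + b = 11
  a + b = -7
Solving the system yields a = -6, b = -1.
So P(x) = -6x - 1.
Check: P(1) = -7. ✓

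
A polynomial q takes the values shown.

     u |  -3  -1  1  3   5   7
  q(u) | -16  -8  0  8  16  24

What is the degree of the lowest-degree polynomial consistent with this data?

1

Forward differences of the values at u = -3, -1, 1, 3, 5, 7:
  q  : -16  -8  0  8  16  24
  Δ  : 8  8  8  8  8
  Δ^2: 0  0  0  0
  Δ^3: 0  0  0
  Δ^4: 0  0
  Δ^5: 0
The first differences are constant (8) and nonzero, while all higher differences vanish, so the minimal degree is 1.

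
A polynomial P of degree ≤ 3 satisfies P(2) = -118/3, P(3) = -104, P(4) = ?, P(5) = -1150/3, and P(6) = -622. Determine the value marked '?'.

-644/3

The 4 known points determine the degree-3 polynomial uniquely.
Write P(u) = au^3 + bu^2 + cu + d. Substituting each data point gives a linear system:
  8a + 4b + 2c + d = -118/3
  27a + 9b + 3c + d = -104
  125a + 25b + 5c + d = -1150/3
  216a + 36b + 6c + d = -622
Solving the system yields a = -2, b = -5, c = -5/3, d = 0.
So P(u) = -2u^3 - 5u^2 - (5/3)u.
Then P(4) = -644/3.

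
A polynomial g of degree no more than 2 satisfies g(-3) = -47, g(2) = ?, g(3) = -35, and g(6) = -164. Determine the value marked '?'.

-12

The 3 known points determine the degree-2 polynomial uniquely.
Write g(u) = au^2 + bu + c. Substituting each data point gives a linear system:
  9a - 3b + c = -47
  9a + 3b + c = -35
  36a + 6b + c = -164
Solving the system yields a = -5, b = 2, c = 4.
So g(u) = -5u^2 + 2u + 4.
Then g(2) = -12.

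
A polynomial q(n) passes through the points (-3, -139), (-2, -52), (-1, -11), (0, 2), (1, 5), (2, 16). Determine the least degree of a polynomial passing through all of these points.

3

Forward differences of the values at n = -3, -2, -1, 0, 1, 2:
  q  : -139  -52  -11  2  5  16
  Δ  : 87  41  13  3  11
  Δ^2: -46  -28  -10  8
  Δ^3: 18  18  18
  Δ^4: 0  0
  Δ^5: 0
The third differences are constant (18) and nonzero, while all higher differences vanish, so the minimal degree is 3.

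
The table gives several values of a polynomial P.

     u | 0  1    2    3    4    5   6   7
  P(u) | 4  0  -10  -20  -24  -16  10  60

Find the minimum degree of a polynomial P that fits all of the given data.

Forward differences of the values at u = 0, 1, 2, 3, 4, 5, 6, 7:
  P  : 4  0  -10  -20  -24  -16  10  60
  Δ  : -4  -10  -10  -4  8  26  50
  Δ^2: -6  0  6  12  18  24
  Δ^3: 6  6  6  6  6
  Δ^4: 0  0  0  0
  Δ^5: 0  0  0
  Δ^6: 0  0
  Δ^7: 0
The third differences are constant (6) and nonzero, while all higher differences vanish, so the minimal degree is 3.

3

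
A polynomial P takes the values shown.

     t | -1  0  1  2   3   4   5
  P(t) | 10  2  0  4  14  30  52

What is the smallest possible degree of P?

Forward differences of the values at t = -1, 0, 1, 2, 3, 4, 5:
  P  : 10  2  0  4  14  30  52
  Δ  : -8  -2  4  10  16  22
  Δ^2: 6  6  6  6  6
  Δ^3: 0  0  0  0
  Δ^4: 0  0  0
  Δ^5: 0  0
  Δ^6: 0
The second differences are constant (6) and nonzero, while all higher differences vanish, so the minimal degree is 2.

2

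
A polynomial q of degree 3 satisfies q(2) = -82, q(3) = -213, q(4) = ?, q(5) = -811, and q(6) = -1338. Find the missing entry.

The 4 known points determine the degree-3 polynomial uniquely.
Write q(s) = as^3 + bs^2 + cs + d. Substituting each data point gives a linear system:
  8a + 4b + 2c + d = -82
  27a + 9b + 3c + d = -213
  125a + 25b + 5c + d = -811
  216a + 36b + 6c + d = -1338
Solving the system yields a = -5, b = -6, c = -6, d = -6.
So q(s) = -5s^3 - 6s^2 - 6s - 6.
Then q(4) = -446.

-446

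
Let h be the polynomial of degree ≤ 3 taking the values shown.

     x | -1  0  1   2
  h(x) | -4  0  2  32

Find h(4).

Using the Lagrange interpolation formula with nodes -1, 0, 1, 2:
  L_0(x) = x(x - 1)(x - 2) / -6
  L_1(x) = (x + 1)(x - 1)(x - 2) / 2
  L_2(x) = (x + 1)x(x - 2) / -2
  L_3(x) = (x + 1)x(x - 1) / 6
Then h(x) = -4·L_0(x) + 0·L_1(x) + 2·L_2(x) + 32·L_3(x).
Expanding and collecting terms gives h(x) = 5x^3 - x^2 - 2x.
Evaluating at x = 4: h(4) = 296.

296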